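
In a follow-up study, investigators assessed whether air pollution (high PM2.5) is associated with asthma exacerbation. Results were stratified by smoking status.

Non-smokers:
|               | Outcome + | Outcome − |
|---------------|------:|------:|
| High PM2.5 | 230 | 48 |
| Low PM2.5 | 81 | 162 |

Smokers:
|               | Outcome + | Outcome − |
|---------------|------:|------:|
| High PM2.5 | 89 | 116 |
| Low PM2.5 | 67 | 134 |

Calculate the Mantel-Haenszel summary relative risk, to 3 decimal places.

1.964

RR_MH = Σ(aᵢ·n₀ᵢ/nᵢ) / Σ(cᵢ·n₁ᵢ/nᵢ), with n₁ᵢ = aᵢ+bᵢ (exposed), n₀ᵢ = cᵢ+dᵢ (unexposed), nᵢ = n₁ᵢ+n₀ᵢ.
Stratum 1 (Non-smokers): n₁ = 278, n₀ = 243, n = 521; a·n₀/n = 230·243/521 = 107.2745; c·n₁/n = 81·278/521 = 43.2207
Stratum 2 (Smokers): n₁ = 205, n₀ = 201, n = 406; a·n₀/n = 89·201/406 = 44.0616; c·n₁/n = 67·205/406 = 33.8300
RR_MH = (107.2745 + 44.0616) / (43.2207 + 33.8300) = 151.3360 / 77.0508 = 1.96411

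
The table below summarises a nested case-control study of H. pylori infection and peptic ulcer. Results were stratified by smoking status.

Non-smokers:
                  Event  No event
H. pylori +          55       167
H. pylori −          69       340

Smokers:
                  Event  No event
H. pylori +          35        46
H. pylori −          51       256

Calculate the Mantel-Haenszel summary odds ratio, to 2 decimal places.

OR_MH = Σ(aᵢdᵢ/nᵢ) / Σ(bᵢcᵢ/nᵢ), where nᵢ is the stratum total.
Stratum 1 (Non-smokers): n = 631; a·d/n = 55·340/631 = 29.6355; b·c/n = 167·69/631 = 18.2615
Stratum 2 (Smokers): n = 388; a·d/n = 35·256/388 = 23.0928; b·c/n = 46·51/388 = 6.0464
OR_MH = (29.6355 + 23.0928) / (18.2615 + 6.0464) = 52.7283 / 24.3079 = 2.16918

2.17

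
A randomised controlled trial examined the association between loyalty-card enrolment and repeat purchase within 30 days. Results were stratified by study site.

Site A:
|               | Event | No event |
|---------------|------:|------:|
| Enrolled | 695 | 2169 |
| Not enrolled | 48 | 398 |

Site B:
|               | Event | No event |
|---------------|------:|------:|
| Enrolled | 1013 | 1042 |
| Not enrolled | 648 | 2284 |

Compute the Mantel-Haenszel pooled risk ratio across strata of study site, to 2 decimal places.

RR_MH = Σ(aᵢ·n₀ᵢ/nᵢ) / Σ(cᵢ·n₁ᵢ/nᵢ), with n₁ᵢ = aᵢ+bᵢ (exposed), n₀ᵢ = cᵢ+dᵢ (unexposed), nᵢ = n₁ᵢ+n₀ᵢ.
Stratum 1 (Site A): n₁ = 2864, n₀ = 446, n = 3310; a·n₀/n = 695·446/3310 = 93.6465; c·n₁/n = 48·2864/3310 = 41.5323
Stratum 2 (Site B): n₁ = 2055, n₀ = 2932, n = 4987; a·n₀/n = 1013·2932/4987 = 595.5717; c·n₁/n = 648·2055/4987 = 267.0223
RR_MH = (93.6465 + 595.5717) / (41.5323 + 267.0223) = 689.2182 / 308.5546 = 2.23370

2.23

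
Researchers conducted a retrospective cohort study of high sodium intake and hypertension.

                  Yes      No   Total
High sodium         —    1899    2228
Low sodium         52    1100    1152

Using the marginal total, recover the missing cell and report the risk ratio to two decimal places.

The missing cell is in the exposed row: 2228 − 1899 = 329.
So a = 329, b = 1899, c = 52, d = 1100.
RR = [a/(a+b)] / [c/(c+d)] = (329/2228) / (52/1152) = 0.14767/0.04514 = 3.27137

3.27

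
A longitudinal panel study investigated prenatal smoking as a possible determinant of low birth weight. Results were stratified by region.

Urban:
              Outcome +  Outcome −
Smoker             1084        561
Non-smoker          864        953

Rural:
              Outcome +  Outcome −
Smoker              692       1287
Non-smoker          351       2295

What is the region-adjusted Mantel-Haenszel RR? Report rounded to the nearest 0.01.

1.72

RR_MH = Σ(aᵢ·n₀ᵢ/nᵢ) / Σ(cᵢ·n₁ᵢ/nᵢ), with n₁ᵢ = aᵢ+bᵢ (exposed), n₀ᵢ = cᵢ+dᵢ (unexposed), nᵢ = n₁ᵢ+n₀ᵢ.
Stratum 1 (Urban): n₁ = 1645, n₀ = 1817, n = 3462; a·n₀/n = 1084·1817/3462 = 568.9278; c·n₁/n = 864·1645/3462 = 410.5373
Stratum 2 (Rural): n₁ = 1979, n₀ = 2646, n = 4625; a·n₀/n = 692·2646/4625 = 395.8988; c·n₁/n = 351·1979/4625 = 150.1901
RR_MH = (568.9278 + 395.8988) / (410.5373 + 150.1901) = 964.8266 / 560.7273 = 1.72067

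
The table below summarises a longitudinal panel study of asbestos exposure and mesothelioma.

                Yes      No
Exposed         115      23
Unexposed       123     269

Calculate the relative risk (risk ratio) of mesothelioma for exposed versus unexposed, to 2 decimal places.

2.66

Cells: a = 115, b = 23, c = 123, d = 269.
Risk in exposed = 115/138 = 0.83333; risk in unexposed = 123/392 = 0.31378.
RR = 0.83333 / 0.31378 = 2.65583
The risk among the exposed is 2.66 times that among the unexposed.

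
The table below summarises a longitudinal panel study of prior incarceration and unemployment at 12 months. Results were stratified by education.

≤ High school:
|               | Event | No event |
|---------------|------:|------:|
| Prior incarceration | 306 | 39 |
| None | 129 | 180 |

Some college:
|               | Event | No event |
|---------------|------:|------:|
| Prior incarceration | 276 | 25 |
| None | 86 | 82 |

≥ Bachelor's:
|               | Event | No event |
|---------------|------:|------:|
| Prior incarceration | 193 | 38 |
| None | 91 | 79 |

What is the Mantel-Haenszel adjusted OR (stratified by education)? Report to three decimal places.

OR_MH = Σ(aᵢdᵢ/nᵢ) / Σ(bᵢcᵢ/nᵢ), where nᵢ is the stratum total.
Stratum 1 (≤ High school): n = 654; a·d/n = 306·180/654 = 84.2202; b·c/n = 39·129/654 = 7.6927
Stratum 2 (Some college): n = 469; a·d/n = 276·82/469 = 48.2559; b·c/n = 25·86/469 = 4.5842
Stratum 3 (≥ Bachelor's): n = 401; a·d/n = 193·79/401 = 38.0224; b·c/n = 38·91/401 = 8.6234
OR_MH = (84.2202 + 48.2559 + 38.0224) / (7.6927 + 4.5842 + 8.6234) = 170.4985 / 20.9003 = 8.15770

8.158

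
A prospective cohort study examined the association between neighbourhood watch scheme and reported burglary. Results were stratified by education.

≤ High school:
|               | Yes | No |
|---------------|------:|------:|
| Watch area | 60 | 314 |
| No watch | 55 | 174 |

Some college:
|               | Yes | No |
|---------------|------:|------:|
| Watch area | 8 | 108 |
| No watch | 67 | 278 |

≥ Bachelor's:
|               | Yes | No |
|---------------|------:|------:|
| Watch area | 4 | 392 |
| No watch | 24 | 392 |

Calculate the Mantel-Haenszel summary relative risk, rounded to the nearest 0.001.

RR_MH = Σ(aᵢ·n₀ᵢ/nᵢ) / Σ(cᵢ·n₁ᵢ/nᵢ), with n₁ᵢ = aᵢ+bᵢ (exposed), n₀ᵢ = cᵢ+dᵢ (unexposed), nᵢ = n₁ᵢ+n₀ᵢ.
Stratum 1 (≤ High school): n₁ = 374, n₀ = 229, n = 603; a·n₀/n = 60·229/603 = 22.7861; c·n₁/n = 55·374/603 = 34.1128
Stratum 2 (Some college): n₁ = 116, n₀ = 345, n = 461; a·n₀/n = 8·345/461 = 5.9870; c·n₁/n = 67·116/461 = 16.8590
Stratum 3 (≥ Bachelor's): n₁ = 396, n₀ = 416, n = 812; a·n₀/n = 4·416/812 = 2.0493; c·n₁/n = 24·396/812 = 11.7044
RR_MH = (22.7861 + 5.9870 + 2.0493) / (34.1128 + 16.8590 + 11.7044) = 30.8223 / 62.6762 = 0.49177

0.492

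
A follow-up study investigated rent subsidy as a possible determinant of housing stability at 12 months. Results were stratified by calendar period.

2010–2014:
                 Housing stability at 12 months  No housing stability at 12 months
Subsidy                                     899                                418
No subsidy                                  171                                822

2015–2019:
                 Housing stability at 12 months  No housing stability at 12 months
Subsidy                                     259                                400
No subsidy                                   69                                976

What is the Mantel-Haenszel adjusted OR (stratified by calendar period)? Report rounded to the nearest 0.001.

9.933

OR_MH = Σ(aᵢdᵢ/nᵢ) / Σ(bᵢcᵢ/nᵢ), where nᵢ is the stratum total.
Stratum 1 (2010–2014): n = 2310; a·d/n = 899·822/2310 = 319.9039; b·c/n = 418·171/2310 = 30.9429
Stratum 2 (2015–2019): n = 1704; a·d/n = 259·976/1704 = 148.3474; b·c/n = 400·69/1704 = 16.1972
OR_MH = (319.9039 + 148.3474) / (30.9429 + 16.1972) = 468.2513 / 47.1400 = 9.93320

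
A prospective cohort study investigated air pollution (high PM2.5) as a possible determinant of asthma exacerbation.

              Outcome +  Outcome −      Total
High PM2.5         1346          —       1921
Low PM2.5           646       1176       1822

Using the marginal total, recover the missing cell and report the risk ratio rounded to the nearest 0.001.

1.976

The missing cell is in the exposed row: 1921 − 1346 = 575.
So a = 1346, b = 575, c = 646, d = 1176.
RR = [a/(a+b)] / [c/(c+d)] = (1346/1921) / (646/1822) = 0.70068/0.35456 = 1.97621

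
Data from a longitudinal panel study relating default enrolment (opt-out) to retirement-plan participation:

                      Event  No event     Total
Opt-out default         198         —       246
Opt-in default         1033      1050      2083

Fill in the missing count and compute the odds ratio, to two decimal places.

The missing cell is in the exposed row: 246 − 198 = 48.
So a = 198, b = 48, c = 1033, d = 1050.
OR = (a·d)/(b·c) = (198 × 1050) / (48 × 1033) = 207900 / 49584 = 4.19288

4.19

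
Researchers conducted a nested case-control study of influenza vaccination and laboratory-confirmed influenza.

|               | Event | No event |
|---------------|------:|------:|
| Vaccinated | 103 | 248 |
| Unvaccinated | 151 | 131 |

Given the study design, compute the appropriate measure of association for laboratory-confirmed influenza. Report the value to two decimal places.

0.36

Cells: a = 103, b = 248, c = 151, d = 131.
This is a nested case-control study: participants were sampled on outcome status, so risks in the source population cannot be estimated directly — relative risk is not valid here. The odds ratio is the appropriate measure.
OR = (a·d)/(b·c) = (103 × 131) / (248 × 151) = 13493 / 37448 = 0.36031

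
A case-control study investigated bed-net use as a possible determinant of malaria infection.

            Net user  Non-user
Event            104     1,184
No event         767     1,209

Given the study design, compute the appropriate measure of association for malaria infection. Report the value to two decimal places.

0.14

Reading the table with exposure as columns: a = 104 (Net user, case), b = 767 (Net user, non-case), c = 1184 (Non-user, case), d = 1209.
This is a case-control study: participants were sampled on outcome status, so risks in the source population cannot be estimated directly — relative risk is not valid here. The odds ratio is the appropriate measure.
OR = (a·d)/(b·c) = (104 × 1209) / (767 × 1184) = 125736 / 908128 = 0.13846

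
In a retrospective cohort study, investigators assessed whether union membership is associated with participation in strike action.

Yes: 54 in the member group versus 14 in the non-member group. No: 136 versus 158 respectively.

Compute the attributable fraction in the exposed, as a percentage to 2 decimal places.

71.36

From the description: a = 54, b = 136, c = 14, d = 158.
Risk in exposed = 54/190 = 0.28421; risk in unexposed = 14/172 = 0.08140.
RR = 0.28421/0.08140 = 3.49173
AR% = (RR − 1)/RR × 100 = (3.49173 − 1)/3.49173 × 100 = 71.3609%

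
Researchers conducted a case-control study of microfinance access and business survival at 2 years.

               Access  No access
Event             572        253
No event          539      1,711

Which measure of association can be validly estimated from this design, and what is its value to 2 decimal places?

Reading the table with exposure as columns: a = 572 (Access, case), b = 539 (Access, non-case), c = 253 (No access, case), d = 1711.
This is a case-control study: participants were sampled on outcome status, so risks in the source population cannot be estimated directly — relative risk is not valid here. The odds ratio is the appropriate measure.
OR = (a·d)/(b·c) = (572 × 1711) / (539 × 253) = 978692 / 136367 = 7.17690

7.18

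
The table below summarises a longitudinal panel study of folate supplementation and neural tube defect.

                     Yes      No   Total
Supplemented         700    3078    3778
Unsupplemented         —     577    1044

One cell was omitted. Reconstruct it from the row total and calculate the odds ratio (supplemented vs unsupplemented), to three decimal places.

The missing cell is in the unexposed row: 1044 − 577 = 467.
So a = 700, b = 3078, c = 467, d = 577.
OR = (a·d)/(b·c) = (700 × 577) / (3078 × 467) = 403900 / 1437426 = 0.28099

0.281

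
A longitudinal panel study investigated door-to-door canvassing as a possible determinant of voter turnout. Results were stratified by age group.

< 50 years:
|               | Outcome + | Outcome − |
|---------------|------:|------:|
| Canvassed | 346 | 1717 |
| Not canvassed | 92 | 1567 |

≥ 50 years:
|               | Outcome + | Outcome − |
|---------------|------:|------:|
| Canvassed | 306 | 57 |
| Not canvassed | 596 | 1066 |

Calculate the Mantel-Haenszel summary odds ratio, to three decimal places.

OR_MH = Σ(aᵢdᵢ/nᵢ) / Σ(bᵢcᵢ/nᵢ), where nᵢ is the stratum total.
Stratum 1 (< 50 years): n = 3722; a·d/n = 346·1567/3722 = 145.6695; b·c/n = 1717·92/3722 = 42.4406
Stratum 2 (≥ 50 years): n = 2025; a·d/n = 306·1066/2025 = 161.0844; b·c/n = 57·596/2025 = 16.7763
OR_MH = (145.6695 + 161.0844) / (42.4406 + 16.7763) = 306.7540 / 59.2169 = 5.18017

5.180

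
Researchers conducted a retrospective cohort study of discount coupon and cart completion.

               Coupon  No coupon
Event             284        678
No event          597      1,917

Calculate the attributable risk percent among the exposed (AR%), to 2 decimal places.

Reading the table with exposure as columns: a = 284 (Coupon, case), b = 597 (Coupon, non-case), c = 678 (No coupon, case), d = 1917.
Risk in exposed = 284/881 = 0.32236; risk in unexposed = 678/2595 = 0.26127.
RR = 0.32236/0.26127 = 1.23382
AR% = (RR − 1)/RR × 100 = (1.23382 − 1)/1.23382 × 100 = 18.9506%

18.95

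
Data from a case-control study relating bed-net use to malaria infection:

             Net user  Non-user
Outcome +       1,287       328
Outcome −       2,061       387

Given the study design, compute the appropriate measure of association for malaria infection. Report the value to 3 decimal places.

Reading the table with exposure as columns: a = 1287 (Net user, case), b = 2061 (Net user, non-case), c = 328 (Non-user, case), d = 387.
This is a case-control study: participants were sampled on outcome status, so risks in the source population cannot be estimated directly — relative risk is not valid here. The odds ratio is the appropriate measure.
OR = (a·d)/(b·c) = (1287 × 387) / (2061 × 328) = 498069 / 676008 = 0.73678

0.737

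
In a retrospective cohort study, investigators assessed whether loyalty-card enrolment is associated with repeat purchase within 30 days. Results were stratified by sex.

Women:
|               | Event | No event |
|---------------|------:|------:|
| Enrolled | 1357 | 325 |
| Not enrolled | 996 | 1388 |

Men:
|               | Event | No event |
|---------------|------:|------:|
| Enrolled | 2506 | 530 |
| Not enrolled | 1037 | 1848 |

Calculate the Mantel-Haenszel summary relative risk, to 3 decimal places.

RR_MH = Σ(aᵢ·n₀ᵢ/nᵢ) / Σ(cᵢ·n₁ᵢ/nᵢ), with n₁ᵢ = aᵢ+bᵢ (exposed), n₀ᵢ = cᵢ+dᵢ (unexposed), nᵢ = n₁ᵢ+n₀ᵢ.
Stratum 1 (Women): n₁ = 1682, n₀ = 2384, n = 4066; a·n₀/n = 1357·2384/4066 = 795.6439; c·n₁/n = 996·1682/4066 = 412.0197
Stratum 2 (Men): n₁ = 3036, n₀ = 2885, n = 5921; a·n₀/n = 2506·2885/5921 = 1221.0454; c·n₁/n = 1037·3036/5921 = 531.7230
RR_MH = (795.6439 + 1221.0454) / (412.0197 + 531.7230) = 2016.6893 / 943.7427 = 2.13691

2.137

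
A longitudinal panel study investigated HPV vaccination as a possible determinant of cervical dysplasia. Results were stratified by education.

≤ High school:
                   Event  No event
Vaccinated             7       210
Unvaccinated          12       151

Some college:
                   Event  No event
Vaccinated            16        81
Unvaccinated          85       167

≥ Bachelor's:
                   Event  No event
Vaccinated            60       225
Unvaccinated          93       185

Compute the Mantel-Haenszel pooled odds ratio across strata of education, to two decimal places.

0.47

OR_MH = Σ(aᵢdᵢ/nᵢ) / Σ(bᵢcᵢ/nᵢ), where nᵢ is the stratum total.
Stratum 1 (≤ High school): n = 380; a·d/n = 7·151/380 = 2.7816; b·c/n = 210·12/380 = 6.6316
Stratum 2 (Some college): n = 349; a·d/n = 16·167/349 = 7.6562; b·c/n = 81·85/349 = 19.7278
Stratum 3 (≥ Bachelor's): n = 563; a·d/n = 60·185/563 = 19.7158; b·c/n = 225·93/563 = 37.1670
OR_MH = (2.7816 + 7.6562 + 19.7158) / (6.6316 + 19.7278 + 37.1670) = 30.1535 / 63.5263 = 0.47466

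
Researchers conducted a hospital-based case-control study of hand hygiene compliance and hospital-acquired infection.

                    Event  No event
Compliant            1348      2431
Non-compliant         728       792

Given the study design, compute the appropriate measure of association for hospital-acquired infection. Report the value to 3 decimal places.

0.603

Cells: a = 1348, b = 2431, c = 728, d = 792.
This is a hospital-based case-control study: participants were sampled on outcome status, so risks in the source population cannot be estimated directly — relative risk is not valid here. The odds ratio is the appropriate measure.
OR = (a·d)/(b·c) = (1348 × 792) / (2431 × 728) = 1067616 / 1769768 = 0.60325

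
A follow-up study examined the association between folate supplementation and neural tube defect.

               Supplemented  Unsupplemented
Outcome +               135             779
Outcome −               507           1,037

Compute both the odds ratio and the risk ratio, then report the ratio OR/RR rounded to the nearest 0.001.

0.723

Reading the table with exposure as columns: a = 135 (Supplemented, case), b = 507 (Supplemented, non-case), c = 779 (Unsupplemented, case), d = 1037.
OR = (135·1037)/(507·779) = 139995/394953 = 0.35446
Risk in exposed = 135/642 = 0.21028; risk in unexposed = 779/1816 = 0.42896; RR = 0.49020
OR/RR = 0.35446 / 0.49020 = 0.72309
The outcome is not rare, so the OR lies further from 1 than the RR.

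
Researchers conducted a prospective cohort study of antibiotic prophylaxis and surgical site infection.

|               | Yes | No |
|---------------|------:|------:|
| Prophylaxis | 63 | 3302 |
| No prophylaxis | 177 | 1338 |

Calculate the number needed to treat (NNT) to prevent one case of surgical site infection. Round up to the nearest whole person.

11

Risk in treated group = 63/3365 = 0.01872; risk in control = 177/1515 = 0.11683.
Absolute risk reduction = 0.11683 − 0.01872 = 0.09811
NNT = 1 / ARR = 1 / 0.09811 = 10.193 → round up → 11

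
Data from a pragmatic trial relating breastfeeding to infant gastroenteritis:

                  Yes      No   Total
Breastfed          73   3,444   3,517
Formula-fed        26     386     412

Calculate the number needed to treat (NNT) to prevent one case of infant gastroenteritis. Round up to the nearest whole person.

24

Risk in treated group = 73/3517 = 0.02076; risk in control = 26/412 = 0.06311.
Absolute risk reduction = 0.06311 − 0.02076 = 0.04235
NNT = 1 / ARR = 1 / 0.04235 = 23.612 → round up → 24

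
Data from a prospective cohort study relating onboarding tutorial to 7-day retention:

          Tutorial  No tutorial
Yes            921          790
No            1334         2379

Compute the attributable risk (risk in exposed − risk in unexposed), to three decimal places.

0.159

Reading the table with exposure as columns: a = 921 (Tutorial, case), b = 1334 (Tutorial, non-case), c = 790 (No tutorial, case), d = 2379.
Risk in exposed = 921/2255 = 0.408426; risk in unexposed = 790/3169 = 0.249290.
Risk difference = 0.408426 − 0.249290 = 0.159136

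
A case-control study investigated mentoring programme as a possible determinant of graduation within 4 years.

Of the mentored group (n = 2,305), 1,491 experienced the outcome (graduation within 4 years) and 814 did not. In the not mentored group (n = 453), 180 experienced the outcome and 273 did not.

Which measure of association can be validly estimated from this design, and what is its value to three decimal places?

2.778

From the description: a = 1491, b = 814, c = 180, d = 273.
This is a case-control study: participants were sampled on outcome status, so risks in the source population cannot be estimated directly — relative risk is not valid here. The odds ratio is the appropriate measure.
OR = (a·d)/(b·c) = (1491 × 273) / (814 × 180) = 407043 / 146520 = 2.77807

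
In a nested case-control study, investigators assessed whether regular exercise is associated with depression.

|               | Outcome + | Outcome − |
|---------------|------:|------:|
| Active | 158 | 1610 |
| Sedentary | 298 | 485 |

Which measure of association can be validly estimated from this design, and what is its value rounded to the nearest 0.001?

0.160

Cells: a = 158, b = 1610, c = 298, d = 485.
This is a nested case-control study: participants were sampled on outcome status, so risks in the source population cannot be estimated directly — relative risk is not valid here. The odds ratio is the appropriate measure.
OR = (a·d)/(b·c) = (158 × 485) / (1610 × 298) = 76630 / 479780 = 0.15972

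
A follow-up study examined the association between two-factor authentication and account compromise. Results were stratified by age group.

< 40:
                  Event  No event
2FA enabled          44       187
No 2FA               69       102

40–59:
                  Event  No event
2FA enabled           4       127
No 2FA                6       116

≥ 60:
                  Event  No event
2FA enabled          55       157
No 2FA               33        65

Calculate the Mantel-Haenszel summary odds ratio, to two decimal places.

0.47

OR_MH = Σ(aᵢdᵢ/nᵢ) / Σ(bᵢcᵢ/nᵢ), where nᵢ is the stratum total.
Stratum 1 (< 40): n = 402; a·d/n = 44·102/402 = 11.1642; b·c/n = 187·69/402 = 32.0970
Stratum 2 (40–59): n = 253; a·d/n = 4·116/253 = 1.8340; b·c/n = 127·6/253 = 3.0119
Stratum 3 (≥ 60): n = 310; a·d/n = 55·65/310 = 11.5323; b·c/n = 157·33/310 = 16.7129
OR_MH = (11.1642 + 1.8340 + 11.5323) / (32.0970 + 3.0119 + 16.7129) = 24.5304 / 51.8218 = 0.47336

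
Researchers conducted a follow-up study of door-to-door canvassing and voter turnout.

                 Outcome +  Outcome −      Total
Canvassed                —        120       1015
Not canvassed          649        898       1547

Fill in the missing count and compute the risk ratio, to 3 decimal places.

The missing cell is in the exposed row: 1015 − 120 = 895.
So a = 895, b = 120, c = 649, d = 898.
RR = [a/(a+b)] / [c/(c+d)] = (895/1015) / (649/1547) = 0.88177/0.41952 = 2.10185

2.102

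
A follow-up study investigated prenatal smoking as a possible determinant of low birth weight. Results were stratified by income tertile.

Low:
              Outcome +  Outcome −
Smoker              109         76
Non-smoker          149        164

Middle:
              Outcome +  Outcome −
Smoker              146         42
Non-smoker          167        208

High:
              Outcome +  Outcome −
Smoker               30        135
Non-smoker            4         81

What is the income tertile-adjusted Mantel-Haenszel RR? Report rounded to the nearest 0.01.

1.55

RR_MH = Σ(aᵢ·n₀ᵢ/nᵢ) / Σ(cᵢ·n₁ᵢ/nᵢ), with n₁ᵢ = aᵢ+bᵢ (exposed), n₀ᵢ = cᵢ+dᵢ (unexposed), nᵢ = n₁ᵢ+n₀ᵢ.
Stratum 1 (Low): n₁ = 185, n₀ = 313, n = 498; a·n₀/n = 109·313/498 = 68.5080; c·n₁/n = 149·185/498 = 55.3514
Stratum 2 (Middle): n₁ = 188, n₀ = 375, n = 563; a·n₀/n = 146·375/563 = 97.2469; c·n₁/n = 167·188/563 = 55.7655
Stratum 3 (High): n₁ = 165, n₀ = 85, n = 250; a·n₀/n = 30·85/250 = 10.2000; c·n₁/n = 4·165/250 = 2.6400
RR_MH = (68.5080 + 97.2469 + 10.2000) / (55.3514 + 55.7655 + 2.6400) = 175.9549 / 113.7569 = 1.54676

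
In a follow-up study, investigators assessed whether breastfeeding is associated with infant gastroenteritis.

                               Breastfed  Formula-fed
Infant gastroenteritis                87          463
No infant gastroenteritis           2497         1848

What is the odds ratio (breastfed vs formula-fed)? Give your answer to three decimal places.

Reading the table with exposure as columns: a = 87 (Breastfed, case), b = 2497 (Breastfed, non-case), c = 463 (Formula-fed, case), d = 1848.
OR = (a·d)/(b·c) = (87 × 1848) / (2497 × 463) = 160776 / 1156111 = 0.13907
Exposure is associated with lower odds of infant gastroenteritis (OR = 0.14 < 1).

0.139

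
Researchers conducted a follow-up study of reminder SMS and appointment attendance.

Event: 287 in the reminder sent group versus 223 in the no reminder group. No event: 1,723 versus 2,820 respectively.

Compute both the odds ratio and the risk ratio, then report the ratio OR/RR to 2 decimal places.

From the description: a = 287, b = 1723, c = 223, d = 2820.
OR = (287·2820)/(1723·223) = 809340/384229 = 2.10640
Risk in exposed = 287/2010 = 0.14279; risk in unexposed = 223/3043 = 0.07328; RR = 1.94842
OR/RR = 2.10640 / 1.94842 = 1.08108
The outcome is not rare, so the OR lies further from 1 than the RR.

1.08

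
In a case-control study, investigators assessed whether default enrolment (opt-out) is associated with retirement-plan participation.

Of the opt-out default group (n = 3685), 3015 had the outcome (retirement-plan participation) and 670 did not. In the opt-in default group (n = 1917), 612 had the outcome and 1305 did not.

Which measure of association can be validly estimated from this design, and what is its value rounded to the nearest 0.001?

From the description: a = 3015, b = 670, c = 612, d = 1305.
This is a case-control study: participants were sampled on outcome status, so risks in the source population cannot be estimated directly — relative risk is not valid here. The odds ratio is the appropriate measure.
OR = (a·d)/(b·c) = (3015 × 1305) / (670 × 612) = 3934575 / 410040 = 9.59559

9.596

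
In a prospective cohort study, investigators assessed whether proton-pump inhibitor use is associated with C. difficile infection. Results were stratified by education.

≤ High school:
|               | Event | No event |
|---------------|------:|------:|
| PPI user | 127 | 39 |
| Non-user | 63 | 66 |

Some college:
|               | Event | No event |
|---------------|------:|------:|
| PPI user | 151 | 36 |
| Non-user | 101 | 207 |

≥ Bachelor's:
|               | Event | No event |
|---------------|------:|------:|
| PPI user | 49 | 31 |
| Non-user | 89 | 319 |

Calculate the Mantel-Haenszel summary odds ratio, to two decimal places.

OR_MH = Σ(aᵢdᵢ/nᵢ) / Σ(bᵢcᵢ/nᵢ), where nᵢ is the stratum total.
Stratum 1 (≤ High school): n = 295; a·d/n = 127·66/295 = 28.4136; b·c/n = 39·63/295 = 8.3288
Stratum 2 (Some college): n = 495; a·d/n = 151·207/495 = 63.1455; b·c/n = 36·101/495 = 7.3455
Stratum 3 (≥ Bachelor's): n = 488; a·d/n = 49·319/488 = 32.0307; b·c/n = 31·89/488 = 5.6537
OR_MH = (28.4136 + 63.1455 + 32.0307) / (8.3288 + 7.3455 + 5.6537) = 123.5898 / 21.3280 = 5.79473

5.79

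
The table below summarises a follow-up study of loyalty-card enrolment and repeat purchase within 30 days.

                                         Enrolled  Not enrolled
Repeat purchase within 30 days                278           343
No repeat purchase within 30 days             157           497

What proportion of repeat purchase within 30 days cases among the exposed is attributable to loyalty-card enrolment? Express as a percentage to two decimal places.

36.11

Reading the table with exposure as columns: a = 278 (Enrolled, case), b = 157 (Enrolled, non-case), c = 343 (Not enrolled, case), d = 497.
Risk in exposed = 278/435 = 0.63908; risk in unexposed = 343/840 = 0.40833.
RR = 0.63908/0.40833 = 1.56510
AR% = (RR − 1)/RR × 100 = (1.56510 − 1)/1.56510 × 100 = 36.1061%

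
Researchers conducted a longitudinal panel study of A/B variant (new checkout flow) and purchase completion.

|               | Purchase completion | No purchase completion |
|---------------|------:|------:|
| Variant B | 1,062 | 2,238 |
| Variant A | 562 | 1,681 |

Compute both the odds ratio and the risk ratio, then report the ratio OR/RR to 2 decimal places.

Cells: a = 1062, b = 2238, c = 562, d = 1681.
OR = (1062·1681)/(2238·562) = 1785222/1257756 = 1.41937
Risk in exposed = 1062/3300 = 0.32182; risk in unexposed = 562/2243 = 0.25056; RR = 1.28441
OR/RR = 1.41937 / 1.28441 = 1.10508
The outcome is not rare, so the OR lies further from 1 than the RR.

1.11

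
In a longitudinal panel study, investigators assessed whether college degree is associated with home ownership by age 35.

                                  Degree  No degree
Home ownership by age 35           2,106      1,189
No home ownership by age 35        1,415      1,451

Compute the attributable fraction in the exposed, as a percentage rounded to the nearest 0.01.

Reading the table with exposure as columns: a = 2106 (Degree, case), b = 1415 (Degree, non-case), c = 1189 (No degree, case), d = 1451.
Risk in exposed = 2106/3521 = 0.59813; risk in unexposed = 1189/2640 = 0.45038.
RR = 0.59813/0.45038 = 1.32805
AR% = (RR − 1)/RR × 100 = (1.32805 − 1)/1.32805 × 100 = 24.7016%

24.70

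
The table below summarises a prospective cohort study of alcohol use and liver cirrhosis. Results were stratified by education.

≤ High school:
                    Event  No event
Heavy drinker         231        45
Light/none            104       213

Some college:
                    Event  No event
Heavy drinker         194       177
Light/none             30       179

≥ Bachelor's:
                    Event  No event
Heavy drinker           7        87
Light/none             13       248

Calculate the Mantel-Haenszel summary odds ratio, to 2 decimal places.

OR_MH = Σ(aᵢdᵢ/nᵢ) / Σ(bᵢcᵢ/nᵢ), where nᵢ is the stratum total.
Stratum 1 (≤ High school): n = 593; a·d/n = 231·213/593 = 82.9730; b·c/n = 45·104/593 = 7.8921
Stratum 2 (Some college): n = 580; a·d/n = 194·179/580 = 59.8724; b·c/n = 177·30/580 = 9.1552
Stratum 3 (≥ Bachelor's): n = 355; a·d/n = 7·248/355 = 4.8901; b·c/n = 87·13/355 = 3.1859
OR_MH = (82.9730 + 59.8724 + 4.8901) / (7.8921 + 9.1552 + 3.1859) = 147.7356 / 20.2332 = 7.30166

7.30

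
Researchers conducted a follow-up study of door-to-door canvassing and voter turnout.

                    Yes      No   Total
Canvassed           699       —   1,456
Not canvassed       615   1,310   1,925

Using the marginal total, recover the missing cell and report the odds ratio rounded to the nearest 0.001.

1.967

The missing cell is in the exposed row: 1456 − 699 = 757.
So a = 699, b = 757, c = 615, d = 1310.
OR = (a·d)/(b·c) = (699 × 1310) / (757 × 615) = 915690 / 465555 = 1.96688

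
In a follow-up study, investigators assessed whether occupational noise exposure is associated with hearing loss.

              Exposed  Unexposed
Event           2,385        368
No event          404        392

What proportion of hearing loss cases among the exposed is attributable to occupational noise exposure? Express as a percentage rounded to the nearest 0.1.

Reading the table with exposure as columns: a = 2385 (Exposed, case), b = 404 (Exposed, non-case), c = 368 (Unexposed, case), d = 392.
Risk in exposed = 2385/2789 = 0.85515; risk in unexposed = 368/760 = 0.48421.
RR = 0.85515/0.48421 = 1.76606
AR% = (RR − 1)/RR × 100 = (1.76606 − 1)/1.76606 × 100 = 43.3768%

43.4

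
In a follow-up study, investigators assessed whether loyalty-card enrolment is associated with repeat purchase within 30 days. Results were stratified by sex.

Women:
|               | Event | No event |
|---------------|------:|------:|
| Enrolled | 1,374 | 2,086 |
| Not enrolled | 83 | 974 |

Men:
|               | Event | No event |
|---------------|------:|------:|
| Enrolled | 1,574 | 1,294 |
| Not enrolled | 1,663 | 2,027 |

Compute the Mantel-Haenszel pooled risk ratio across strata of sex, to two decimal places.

1.53

RR_MH = Σ(aᵢ·n₀ᵢ/nᵢ) / Σ(cᵢ·n₁ᵢ/nᵢ), with n₁ᵢ = aᵢ+bᵢ (exposed), n₀ᵢ = cᵢ+dᵢ (unexposed), nᵢ = n₁ᵢ+n₀ᵢ.
Stratum 1 (Women): n₁ = 3460, n₀ = 1057, n = 4517; a·n₀/n = 1374·1057/4517 = 321.5227; c·n₁/n = 83·3460/4517 = 63.5776
Stratum 2 (Men): n₁ = 2868, n₀ = 3690, n = 6558; a·n₀/n = 1574·3690/6558 = 885.6450; c·n₁/n = 1663·2868/6558 = 727.2772
RR_MH = (321.5227 + 885.6450) / (63.5776 + 727.2772) = 1207.1677 / 790.8548 = 1.52641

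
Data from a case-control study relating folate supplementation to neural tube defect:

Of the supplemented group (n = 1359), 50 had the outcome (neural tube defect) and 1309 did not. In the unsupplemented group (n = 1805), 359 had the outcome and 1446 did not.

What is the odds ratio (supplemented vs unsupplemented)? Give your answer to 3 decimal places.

From the description: a = 50, b = 1309, c = 359, d = 1446.
OR = (a·d)/(b·c) = (50 × 1446) / (1309 × 359) = 72300 / 469931 = 0.15385
Exposure is associated with lower odds of neural tube defect (OR = 0.15 < 1).

0.154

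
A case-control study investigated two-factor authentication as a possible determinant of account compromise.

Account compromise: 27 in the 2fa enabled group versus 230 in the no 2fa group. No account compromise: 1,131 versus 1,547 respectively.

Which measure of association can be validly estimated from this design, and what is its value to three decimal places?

0.161

From the description: a = 27, b = 1131, c = 230, d = 1547.
This is a case-control study: participants were sampled on outcome status, so risks in the source population cannot be estimated directly — relative risk is not valid here. The odds ratio is the appropriate measure.
OR = (a·d)/(b·c) = (27 × 1547) / (1131 × 230) = 41769 / 260130 = 0.16057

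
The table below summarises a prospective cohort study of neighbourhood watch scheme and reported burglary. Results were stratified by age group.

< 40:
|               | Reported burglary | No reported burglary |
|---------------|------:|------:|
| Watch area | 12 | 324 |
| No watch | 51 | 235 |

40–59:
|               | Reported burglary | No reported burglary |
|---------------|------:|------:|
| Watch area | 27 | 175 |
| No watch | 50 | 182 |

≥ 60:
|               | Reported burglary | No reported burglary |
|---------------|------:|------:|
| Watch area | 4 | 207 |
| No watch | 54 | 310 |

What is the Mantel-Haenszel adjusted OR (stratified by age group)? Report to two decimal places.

0.27

OR_MH = Σ(aᵢdᵢ/nᵢ) / Σ(bᵢcᵢ/nᵢ), where nᵢ is the stratum total.
Stratum 1 (< 40): n = 622; a·d/n = 12·235/622 = 4.5338; b·c/n = 324·51/622 = 26.5659
Stratum 2 (40–59): n = 434; a·d/n = 27·182/434 = 11.3226; b·c/n = 175·50/434 = 20.1613
Stratum 3 (≥ 60): n = 575; a·d/n = 4·310/575 = 2.1565; b·c/n = 207·54/575 = 19.4400
OR_MH = (4.5338 + 11.3226 + 2.1565) / (26.5659 + 20.1613 + 19.4400) = 18.0129 / 66.1672 = 0.27223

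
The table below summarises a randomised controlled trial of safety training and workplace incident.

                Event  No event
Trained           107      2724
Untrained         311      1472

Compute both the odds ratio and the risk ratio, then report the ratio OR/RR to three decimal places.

Cells: a = 107, b = 2724, c = 311, d = 1472.
OR = (107·1472)/(2724·311) = 157504/847164 = 0.18592
Risk in exposed = 107/2831 = 0.03780; risk in unexposed = 311/1783 = 0.17443; RR = 0.21669
OR/RR = 0.18592 / 0.21669 = 0.85800
The outcome is not rare, so the OR lies further from 1 than the RR.

0.858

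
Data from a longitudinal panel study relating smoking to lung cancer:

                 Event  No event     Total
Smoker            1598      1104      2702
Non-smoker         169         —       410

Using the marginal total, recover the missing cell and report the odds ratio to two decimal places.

2.06

The missing cell is in the unexposed row: 410 − 169 = 241.
So a = 1598, b = 1104, c = 169, d = 241.
OR = (a·d)/(b·c) = (1598 × 241) / (1104 × 169) = 385118 / 186576 = 2.06413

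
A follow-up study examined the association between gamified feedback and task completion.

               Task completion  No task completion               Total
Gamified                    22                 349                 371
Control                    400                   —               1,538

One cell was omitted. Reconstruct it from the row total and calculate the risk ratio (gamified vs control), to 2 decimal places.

The missing cell is in the unexposed row: 1538 − 400 = 1138.
So a = 22, b = 349, c = 400, d = 1138.
RR = [a/(a+b)] / [c/(c+d)] = (22/371) / (400/1538) = 0.05930/0.26008 = 0.22801

0.23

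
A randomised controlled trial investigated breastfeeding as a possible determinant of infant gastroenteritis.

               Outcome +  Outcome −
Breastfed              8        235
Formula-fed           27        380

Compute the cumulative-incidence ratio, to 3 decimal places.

0.496

Cells: a = 8, b = 235, c = 27, d = 380.
Risk in exposed = 8/243 = 0.03292; risk in unexposed = 27/407 = 0.06634.
RR = 0.03292 / 0.06634 = 0.49627
The risk is 50% lower among the exposed than among the unexposed.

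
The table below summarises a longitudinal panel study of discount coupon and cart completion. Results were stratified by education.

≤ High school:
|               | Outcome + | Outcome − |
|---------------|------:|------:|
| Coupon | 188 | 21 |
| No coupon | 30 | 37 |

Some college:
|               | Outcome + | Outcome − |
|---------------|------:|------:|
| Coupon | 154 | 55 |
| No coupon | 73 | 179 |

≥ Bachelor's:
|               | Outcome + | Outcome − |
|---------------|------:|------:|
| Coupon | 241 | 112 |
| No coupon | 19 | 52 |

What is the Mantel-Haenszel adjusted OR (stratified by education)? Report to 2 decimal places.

OR_MH = Σ(aᵢdᵢ/nᵢ) / Σ(bᵢcᵢ/nᵢ), where nᵢ is the stratum total.
Stratum 1 (≤ High school): n = 276; a·d/n = 188·37/276 = 25.2029; b·c/n = 21·30/276 = 2.2826
Stratum 2 (Some college): n = 461; a·d/n = 154·179/461 = 59.7961; b·c/n = 55·73/461 = 8.7093
Stratum 3 (≥ Bachelor's): n = 424; a·d/n = 241·52/424 = 29.5566; b·c/n = 112·19/424 = 5.0189
OR_MH = (25.2029 + 59.7961 + 29.5566) / (2.2826 + 8.7093 + 5.0189) = 114.5556 / 16.0108 = 7.15489

7.15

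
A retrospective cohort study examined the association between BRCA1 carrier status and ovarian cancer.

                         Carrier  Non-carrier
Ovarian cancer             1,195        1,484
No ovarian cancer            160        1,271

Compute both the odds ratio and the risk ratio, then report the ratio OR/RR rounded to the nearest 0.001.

Reading the table with exposure as columns: a = 1195 (Carrier, case), b = 160 (Carrier, non-case), c = 1484 (Non-carrier, case), d = 1271.
OR = (1195·1271)/(160·1484) = 1518845/237440 = 6.39675
Risk in exposed = 1195/1355 = 0.88192; risk in unexposed = 1484/2755 = 0.53866; RR = 1.63725
OR/RR = 6.39675 / 1.63725 = 3.90700
The outcome is not rare, so the OR lies further from 1 than the RR.

3.907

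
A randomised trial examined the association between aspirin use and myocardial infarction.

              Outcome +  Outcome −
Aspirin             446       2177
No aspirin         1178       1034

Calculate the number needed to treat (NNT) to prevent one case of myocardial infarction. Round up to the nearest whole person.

Risk in treated group = 446/2623 = 0.17003; risk in control = 1178/2212 = 0.53255.
Absolute risk reduction = 0.53255 − 0.17003 = 0.36252
NNT = 1 / ARR = 1 / 0.36252 = 2.759 → round up → 3

3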